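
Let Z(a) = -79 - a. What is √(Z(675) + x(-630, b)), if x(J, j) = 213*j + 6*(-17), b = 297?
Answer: √62405 ≈ 249.81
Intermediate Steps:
x(J, j) = -102 + 213*j (x(J, j) = 213*j - 102 = -102 + 213*j)
√(Z(675) + x(-630, b)) = √((-79 - 1*675) + (-102 + 213*297)) = √((-79 - 675) + (-102 + 63261)) = √(-754 + 63159) = √62405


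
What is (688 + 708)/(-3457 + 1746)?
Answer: -1396/1711 ≈ -0.81590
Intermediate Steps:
(688 + 708)/(-3457 + 1746) = 1396/(-1711) = 1396*(-1/1711) = -1396/1711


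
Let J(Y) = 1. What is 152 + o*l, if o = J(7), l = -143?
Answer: 9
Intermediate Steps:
o = 1
152 + o*l = 152 + 1*(-143) = 152 - 143 = 9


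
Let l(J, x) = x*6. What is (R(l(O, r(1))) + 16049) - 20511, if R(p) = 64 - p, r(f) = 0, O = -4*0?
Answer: -4398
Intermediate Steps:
O = 0
l(J, x) = 6*x
(R(l(O, r(1))) + 16049) - 20511 = ((64 - 6*0) + 16049) - 20511 = ((64 - 1*0) + 16049) - 20511 = ((64 + 0) + 16049) - 20511 = (64 + 16049) - 20511 = 16113 - 20511 = -4398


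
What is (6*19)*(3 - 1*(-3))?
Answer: 684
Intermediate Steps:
(6*19)*(3 - 1*(-3)) = 114*(3 + 3) = 114*6 = 684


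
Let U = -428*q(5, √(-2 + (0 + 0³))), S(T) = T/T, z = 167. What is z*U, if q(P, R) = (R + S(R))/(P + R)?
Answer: 71476*(I - √2)/(√2 - 5*I) ≈ -18531.0 - 14975.0*I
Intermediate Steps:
S(T) = 1
q(P, R) = (1 + R)/(P + R) (q(P, R) = (R + 1)/(P + R) = (1 + R)/(P + R))
U = -428*(1 + I*√2)/(5 + I*√2) (U = -428*(1 + √(-2 + (0 + 0³)))/(5 + √(-2 + (0 + 0³))) = -428*(1 + √(-2 + (0 + 0)))/(5 + √(-2 + (0 + 0))) = -428*(1 + √(-2 + 0))/(5 + √(-2 + 0)) = -428*(1 + √(-2))/(5 + √(-2)) = -428*(1 + I*√2)/(5 + I*√2) ≈ -110.96 - 89.672*I)
z*U = 167*(428*(I - √2)/(√2 - 5*I)) = 71476*(I - √2)/(√2 - 5*I)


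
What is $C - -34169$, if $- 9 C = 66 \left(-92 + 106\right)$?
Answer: $\frac{102199}{3} \approx 34066.0$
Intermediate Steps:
$C = - \frac{308}{3}$ ($C = - \frac{66 \left(-92 + 106\right)}{9} = - \frac{66 \cdot 14}{9} = \left(- \frac{1}{9}\right) 924 = - \frac{308}{3} \approx -102.67$)
$C - -34169 = - \frac{308}{3} - -34169 = - \frac{308}{3} + 34169 = \frac{102199}{3}$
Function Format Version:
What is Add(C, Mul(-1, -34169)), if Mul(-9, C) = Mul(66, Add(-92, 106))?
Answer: Rational(102199, 3) ≈ 34066.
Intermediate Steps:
C = Rational(-308, 3) (C = Mul(Rational(-1, 9), Mul(66, Add(-92, 106))) = Mul(Rational(-1, 9), Mul(66, 14)) = Mul(Rational(-1, 9), 924) = Rational(-308, 3) ≈ -102.67)
Add(C, Mul(-1, -34169)) = Add(Rational(-308, 3), Mul(-1, -34169)) = Add(Rational(-308, 3), 34169) = Rational(102199, 3)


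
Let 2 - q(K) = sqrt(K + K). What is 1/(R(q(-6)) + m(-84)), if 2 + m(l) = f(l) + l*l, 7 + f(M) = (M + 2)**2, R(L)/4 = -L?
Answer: 13763/189420361 - 8*I*sqrt(3)/189420361 ≈ 7.2659e-5 - 7.3152e-8*I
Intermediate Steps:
q(K) = 2 - sqrt(2)*sqrt(K) (q(K) = 2 - sqrt(K + K) = 2 - sqrt(2*K) = 2 - sqrt(2)*sqrt(K))
R(L) = -4*L (R(L) = 4*(-L) = -4*L)
f(M) = -7 + (2 + M)**2 (f(M) = -7 + (M + 2)**2 = -7 + (2 + M)**2)
m(l) = -9 + l**2 + (2 + l)**2 (m(l) = -2 + ((-7 + (2 + l)**2) + l*l) = -2 + ((-7 + (2 + l)**2) + l**2) = -2 + (-7 + l**2 + (2 + l)**2) = -9 + l**2 + (2 + l)**2)
1/(R(q(-6)) + m(-84)) = 1/(-4*(2 - sqrt(2)*sqrt(-6)) + (-9 + (-84)**2 + (2 - 84)**2)) = 1/(-4*(2 - sqrt(2)*I*sqrt(6)) + (-9 + 7056 + (-82)**2)) = 1/(-4*(2 - 2*I*sqrt(3)) + (-9 + 7056 + 6724)) = 1/((-8 + 8*I*sqrt(3)) + 13771) = 1/(13763 + 8*I*sqrt(3))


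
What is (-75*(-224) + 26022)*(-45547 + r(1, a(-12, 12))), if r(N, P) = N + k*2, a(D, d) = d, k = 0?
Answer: -1950370812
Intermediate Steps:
r(N, P) = N (r(N, P) = N + 0*2 = N + 0 = N)
(-75*(-224) + 26022)*(-45547 + r(1, a(-12, 12))) = (-75*(-224) + 26022)*(-45547 + 1) = (16800 + 26022)*(-45546) = 42822*(-45546) = -1950370812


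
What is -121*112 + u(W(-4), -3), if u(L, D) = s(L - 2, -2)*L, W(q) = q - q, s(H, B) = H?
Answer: -13552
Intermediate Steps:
W(q) = 0
u(L, D) = L*(-2 + L) (u(L, D) = (L - 2)*L = (-2 + L)*L = L*(-2 + L))
-121*112 + u(W(-4), -3) = -121*112 + 0*(-2 + 0) = -13552 + 0*(-2) = -13552 + 0 = -13552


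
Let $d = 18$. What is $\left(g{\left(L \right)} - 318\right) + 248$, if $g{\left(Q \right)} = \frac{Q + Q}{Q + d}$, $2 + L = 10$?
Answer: $- \frac{902}{13} \approx -69.385$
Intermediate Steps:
$L = 8$ ($L = -2 + 10 = 8$)
$g{\left(Q \right)} = \frac{2 Q}{18 + Q}$ ($g{\left(Q \right)} = \frac{Q + Q}{Q + 18} = \frac{2 Q}{18 + Q}$)
$\left(g{\left(L \right)} - 318\right) + 248 = \left(2 \cdot 8 \frac{1}{18 + 8} - 318\right) + 248 = \left(2 \cdot 8 \cdot \frac{1}{26} - 318\right) + 248 = \left(\frac{8}{13} - 318\right) + 248 = - \frac{4126}{13} + 248 = - \frac{902}{13}$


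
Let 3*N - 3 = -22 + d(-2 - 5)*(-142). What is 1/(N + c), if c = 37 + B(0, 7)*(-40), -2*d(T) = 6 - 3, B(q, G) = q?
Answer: 3/305 ≈ 0.0098361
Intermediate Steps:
d(T) = -3/2 (d(T) = -(6 - 3)/2 = -½*3 = -3/2)
c = 37 (c = 37 + 0*(-40) = 37 + 0 = 37)
N = 194/3 (N = 1 + (-22 - 3/2*(-142))/3 = 1 + (-22 + 213)/3 = 1 + (⅓)*191 = 1 + 191/3 = 194/3 ≈ 64.667)
1/(N + c) = 1/(194/3 + 37) = 1/(305/3) = 3/305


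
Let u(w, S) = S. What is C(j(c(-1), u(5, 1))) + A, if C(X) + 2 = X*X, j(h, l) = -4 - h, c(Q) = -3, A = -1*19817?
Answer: -19818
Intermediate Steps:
A = -19817
C(X) = -2 + X**2 (C(X) = -2 + X*X = -2 + X**2)
C(j(c(-1), u(5, 1))) + A = (-2 + (-4 - 1*(-3))**2) - 19817 = (-2 + (-4 + 3)**2) - 19817 = (-2 + (-1)**2) - 19817 = (-2 + 1) - 19817 = -1 - 19817 = -19818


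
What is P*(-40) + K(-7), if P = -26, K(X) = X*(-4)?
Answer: 1068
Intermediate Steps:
K(X) = -4*X
P*(-40) + K(-7) = -26*(-40) - 4*(-7) = 1040 + 28 = 1068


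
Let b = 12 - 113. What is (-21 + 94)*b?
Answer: -7373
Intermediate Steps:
b = -101
(-21 + 94)*b = (-21 + 94)*(-101) = 73*(-101) = -7373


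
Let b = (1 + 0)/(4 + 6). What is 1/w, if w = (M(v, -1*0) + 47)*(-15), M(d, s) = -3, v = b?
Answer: -1/660 ≈ -0.0015152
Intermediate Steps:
b = 1/10 ≈ 0.10000
v = 1/10 ≈ 0.10000
w = -660 (w = (-3 + 47)*(-15) = 44*(-15) = -660)
1/w = 1/(-660) = -1/660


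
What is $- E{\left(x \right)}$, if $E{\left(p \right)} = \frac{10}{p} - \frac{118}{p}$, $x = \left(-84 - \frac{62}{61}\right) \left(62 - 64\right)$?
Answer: $\frac{1647}{2593} \approx 0.63517$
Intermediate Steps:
$x = \frac{10372}{61}$ ($x = \left(-84 - \frac{62}{61}\right) \left(-2\right) = \left(- \frac{5186}{61}\right) \left(-2\right) = \frac{10372}{61} \approx 170.03$)
$E{\left(p \right)} = - \frac{108}{p}$
$- E{\left(x \right)} = - \frac{-108}{\frac{10372}{61}} = - \frac{\left(-108\right) 61}{10372} = \left(-1\right) \left(- \frac{1647}{2593}\right) = \frac{1647}{2593}$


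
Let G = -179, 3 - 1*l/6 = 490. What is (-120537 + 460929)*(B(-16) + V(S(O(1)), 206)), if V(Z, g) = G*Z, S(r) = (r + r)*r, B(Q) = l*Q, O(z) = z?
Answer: 15792146448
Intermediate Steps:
l = -2922 (l = 18 - 6*490 = 18 - 2940 = -2922)
B(Q) = -2922*Q
S(r) = 2*r² (S(r) = (2*r)*r = 2*r²)
V(Z, g) = -179*Z
(-120537 + 460929)*(B(-16) + V(S(O(1)), 206)) = (-120537 + 460929)*(-2922*(-16) - 358*1²) = 340392*(46752 - 358) = 340392*46394 = 15792146448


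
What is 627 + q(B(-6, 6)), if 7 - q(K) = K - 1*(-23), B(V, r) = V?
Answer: 617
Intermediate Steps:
q(K) = -16 - K (q(K) = 7 - (K - 1*(-23)) = 7 - (K + 23) = 7 - (23 + K) = 7 + (-23 - K) = -16 - K)
627 + q(B(-6, 6)) = 627 + (-16 - 1*(-6)) = 627 + (-16 + 6) = 627 - 10 = 617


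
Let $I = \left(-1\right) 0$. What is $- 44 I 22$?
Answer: $0$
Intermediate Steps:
$I = 0$
$- 44 I 22 = \left(-44\right) 0 \cdot 22 = 0 \cdot 22 = 0$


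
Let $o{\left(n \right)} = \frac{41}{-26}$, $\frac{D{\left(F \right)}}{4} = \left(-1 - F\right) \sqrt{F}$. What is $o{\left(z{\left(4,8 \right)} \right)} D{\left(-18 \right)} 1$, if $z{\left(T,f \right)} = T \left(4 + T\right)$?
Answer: $- \frac{4182 i \sqrt{2}}{13} \approx - 454.94 i$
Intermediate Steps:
$D{\left(F \right)} = 4 \sqrt{F} \left(-1 - F\right)$ ($D{\left(F \right)} = 4 \left(-1 - F\right) \sqrt{F} = 4 \sqrt{F} \left(-1 - F\right)$)
$o{\left(n \right)} = - \frac{41}{26}$ ($o{\left(n \right)} = 41 \left(- \frac{1}{26}\right) = - \frac{41}{26}$)
$o{\left(z{\left(4,8 \right)} \right)} D{\left(-18 \right)} 1 = - \frac{41 \cdot 4 \sqrt{-18} \left(-1 - -18\right) 1}{26} = - \frac{41 \cdot 4 \cdot 3 i \sqrt{2} \left(-1 + 18\right) 1}{26} = - \frac{41 \cdot 4 \cdot 3 i \sqrt{2} \cdot 17 \cdot 1}{26} = - \frac{41 \cdot 204 i \sqrt{2} \cdot 1}{26} = - \frac{41 \cdot 204 i \sqrt{2}}{26} = - \frac{4182 i \sqrt{2}}{13}$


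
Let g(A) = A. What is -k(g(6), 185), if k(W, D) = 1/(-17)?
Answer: 1/17 ≈ 0.058824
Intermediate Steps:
k(W, D) = -1/17
-k(g(6), 185) = -1*(-1/17) = 1/17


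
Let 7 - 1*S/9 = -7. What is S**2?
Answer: 15876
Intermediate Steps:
S = 126 (S = 63 - 9*(-7) = 63 + 63 = 126)
S**2 = 126**2 = 15876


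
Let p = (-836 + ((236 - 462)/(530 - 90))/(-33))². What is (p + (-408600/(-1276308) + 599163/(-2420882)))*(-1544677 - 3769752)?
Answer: -69428458863780076234357146593/18693235935118800 ≈ -3.7141e+12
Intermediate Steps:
p = 36835759147009/52707600 (p = (-836 - 226/440*(-1/33))² = (-836 - 226*1/440*(-1/33))² = (-836 - 113/220*(-1/33))² = (-836 + 113/7260)² = (-6069247/7260)² = 36835759147009/52707600 ≈ 6.9887e+5)
(p + (-408600/(-1276308) + 599163/(-2420882)))*(-1544677 - 3769752) = (36835759147009/52707600 + (-408600/(-1276308) + 599163/(-2420882)))*(-1544677 - 3769752) = (36835759147009/52707600 + (-408600*(-1/1276308) + 599163*(-1/2420882)))*(-5314429) = (36835759147009/52707600 + (11350/35453 - 599163/2420882))*(-5314429) = (36835759147009/52707600 + 6234884861/85827529546)*(-5314429) = (13064142707293685969717/18693235935118800)*(-5314429) = -69428458863780076234357146593/18693235935118800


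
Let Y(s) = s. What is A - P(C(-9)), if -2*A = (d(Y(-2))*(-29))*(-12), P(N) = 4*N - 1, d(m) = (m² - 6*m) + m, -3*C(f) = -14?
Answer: -7361/3 ≈ -2453.7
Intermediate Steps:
C(f) = 14/3 (C(f) = -⅓*(-14) = 14/3)
d(m) = m² - 5*m
P(N) = -1 + 4*N
A = -2436 (A = --2*(-5 - 2)*(-29)*(-12)/2 = --2*(-7)*(-29)*(-12)/2 = -14*(-29)*(-12)/2 = -(-203)*(-12) = -½*4872 = -2436)
A - P(C(-9)) = -2436 - (-1 + 4*(14/3)) = -2436 - (-1 + 56/3) = -2436 - 1*53/3 = -2436 - 53/3 = -7361/3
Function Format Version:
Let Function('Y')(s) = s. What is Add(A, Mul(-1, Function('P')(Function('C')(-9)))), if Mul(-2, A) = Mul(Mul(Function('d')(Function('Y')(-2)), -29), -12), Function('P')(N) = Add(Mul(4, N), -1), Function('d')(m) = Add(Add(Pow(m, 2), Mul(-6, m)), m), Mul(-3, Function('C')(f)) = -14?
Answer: Rational(-7361, 3) ≈ -2453.7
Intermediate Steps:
Function('C')(f) = Rational(14, 3) (Function('C')(f) = Mul(Rational(-1, 3), -14) = Rational(14, 3))
Function('d')(m) = Add(Pow(m, 2), Mul(-5, m))
Function('P')(N) = Add(-1, Mul(4, N))
A = -2436 (A = Mul(Rational(-1, 2), Mul(Mul(Mul(-2, Add(-5, -2)), -29), -12)) = Mul(Rational(-1, 2), Mul(Mul(Mul(-2, -7), -29), -12)) = Mul(Rational(-1, 2), Mul(Mul(14, -29), -12)) = Mul(Rational(-1, 2), Mul(-406, -12)) = Mul(Rational(-1, 2), 4872) = -2436)
Add(A, Mul(-1, Function('P')(Function('C')(-9)))) = Add(-2436, Mul(-1, Add(-1, Mul(4, Rational(14, 3))))) = Add(-2436, Mul(-1, Add(-1, Rational(56, 3)))) = Add(-2436, Mul(-1, Rational(53, 3))) = Add(-2436, Rational(-53, 3)) = Rational(-7361, 3)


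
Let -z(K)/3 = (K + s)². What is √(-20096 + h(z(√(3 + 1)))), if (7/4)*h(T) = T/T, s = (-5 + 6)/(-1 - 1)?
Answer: 2*I*√246169/7 ≈ 141.76*I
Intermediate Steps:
s = -½ (s = 1/(-2) = 1*(-½) = -½ ≈ -0.50000)
z(K) = -3*(-½ + K)² (z(K) = -3*(K - ½)² = -3*(-½ + K)²)
h(T) = 4/7 (h(T) = 4*(T/T)/7 = (4/7)*1 = 4/7)
√(-20096 + h(z(√(3 + 1)))) = √(-20096 + 4/7) = √(-140668/7) = 2*I*√246169/7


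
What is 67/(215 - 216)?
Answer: -67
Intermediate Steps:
67/(215 - 216) = 67/(-1) = -1*67 = -67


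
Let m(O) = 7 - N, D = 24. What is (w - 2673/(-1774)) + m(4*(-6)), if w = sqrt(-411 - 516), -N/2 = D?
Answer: 100243/1774 + 3*I*sqrt(103) ≈ 56.507 + 30.447*I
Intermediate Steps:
N = -48 (N = -2*24 = -48)
m(O) = 55 (m(O) = 7 - 1*(-48) = 7 + 48 = 55)
w = 3*I*sqrt(103) (w = sqrt(-927) = 3*I*sqrt(103) ≈ 30.447*I)
(w - 2673/(-1774)) + m(4*(-6)) = (3*I*sqrt(103) - 2673/(-1774)) + 55 = (3*I*sqrt(103) - 2673*(-1/1774)) + 55 = (3*I*sqrt(103) + 2673/1774) + 55 = (2673/1774 + 3*I*sqrt(103)) + 55 = 100243/1774 + 3*I*sqrt(103)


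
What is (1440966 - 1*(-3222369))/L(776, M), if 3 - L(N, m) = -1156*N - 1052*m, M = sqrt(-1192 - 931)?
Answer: 1394428877255/269021460691 - 1635276140*I*sqrt(2123)/269021460691 ≈ 5.1833 - 0.28008*I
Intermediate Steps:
M = I*sqrt(2123) (M = sqrt(-2123) = I*sqrt(2123) ≈ 46.076*I)
L(N, m) = 3 + 1052*m + 1156*N (L(N, m) = 3 - (-1156*N - 1052*m) = 3 + (1052*m + 1156*N) = 3 + 1052*m + 1156*N)
(1440966 - 1*(-3222369))/L(776, M) = (1440966 - 1*(-3222369))/(3 + 1052*(I*sqrt(2123)) + 1156*776) = (1440966 + 3222369)/(3 + 1052*I*sqrt(2123) + 897056) = 4663335/(897059 + 1052*I*sqrt(2123))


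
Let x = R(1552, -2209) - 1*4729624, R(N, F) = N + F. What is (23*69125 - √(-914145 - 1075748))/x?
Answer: -1589875/4730281 + I*√1989893/4730281 ≈ -0.33611 + 0.00029821*I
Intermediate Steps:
R(N, F) = F + N
x = -4730281 (x = (-2209 + 1552) - 1*4729624 = -657 - 4729624 = -4730281)
(23*69125 - √(-914145 - 1075748))/x = (23*69125 - √(-914145 - 1075748))/(-4730281) = (1589875 - √(-1989893))*(-1/4730281) = (1589875 - I*√1989893)*(-1/4730281) = -1589875/4730281 + I*√1989893/4730281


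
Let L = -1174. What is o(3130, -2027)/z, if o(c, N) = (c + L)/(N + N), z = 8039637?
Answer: -326/5432114733 ≈ -6.0013e-8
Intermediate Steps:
o(c, N) = (-1174 + c)/(2*N) (o(c, N) = (c - 1174)/(N + N) = (-1174 + c)/((2*N)) = (-1174 + c)*(1/(2*N)) = (-1174 + c)/(2*N))
o(3130, -2027)/z = ((½)*(-1174 + 3130)/(-2027))/8039637 = ((½)*(-1/2027)*1956)*(1/8039637) = -978/2027*1/8039637 = -326/5432114733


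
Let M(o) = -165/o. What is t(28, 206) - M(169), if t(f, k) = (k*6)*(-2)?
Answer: -417603/169 ≈ -2471.0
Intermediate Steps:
t(f, k) = -12*k (t(f, k) = (6*k)*(-2) = -12*k)
t(28, 206) - M(169) = -12*206 - (-165)/169 = -2472 - (-165)/169 = -2472 - 1*(-165/169) = -2472 + 165/169 = -417603/169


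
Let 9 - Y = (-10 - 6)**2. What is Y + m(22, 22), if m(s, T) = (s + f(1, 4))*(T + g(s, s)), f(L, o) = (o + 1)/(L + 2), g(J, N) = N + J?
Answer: 1315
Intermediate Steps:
g(J, N) = J + N
Y = -247 (Y = 9 - (-10 - 6)**2 = 9 - 1*(-16)**2 = 9 - 1*256 = 9 - 256 = -247)
f(L, o) = (1 + o)/(2 + L)
m(s, T) = (5/3 + s)*(T + 2*s) (m(s, T) = (s + (1 + 4)/(2 + 1))*(T + (s + s)) = (s + 5/3)*(T + 2*s) = (5/3 + s)*(T + 2*s))
Y + m(22, 22) = -247 + (2*22**2 + (5/3)*22 + (10/3)*22 + 22*22) = -247 + (2*484 + 110/3 + 220/3 + 484) = -247 + (968 + 110/3 + 220/3 + 484) = -247 + 1562 = 1315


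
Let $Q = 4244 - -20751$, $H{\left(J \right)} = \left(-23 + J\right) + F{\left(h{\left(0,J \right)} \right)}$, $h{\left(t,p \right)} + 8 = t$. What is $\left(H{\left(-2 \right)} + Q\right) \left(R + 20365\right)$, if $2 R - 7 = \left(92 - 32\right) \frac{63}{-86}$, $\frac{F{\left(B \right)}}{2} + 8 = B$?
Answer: $\frac{21818268669}{43} \approx 5.074 \cdot 10^{8}$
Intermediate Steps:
$h{\left(t,p \right)} = -8 + t$
$F{\left(B \right)} = -16 + 2 B$
$H{\left(J \right)} = -55 + J$ ($H{\left(J \right)} = \left(-23 + J\right) - \left(16 - 2 \left(-8 + 0\right)\right) = \left(-23 + J\right) + \left(-16 + 2 \left(-8\right)\right) = \left(-23 + J\right) - 32 = -55 + J$)
$Q = 24995$ ($Q = 4244 + 20751 = 24995$)
$R = - \frac{1589}{86}$ ($R = \frac{7}{2} + \frac{\left(92 - 32\right) \frac{63}{-86}}{2} = \frac{7}{2} + \frac{60 \cdot 63 \left(- \frac{1}{86}\right)}{2} = \frac{7}{2} + \frac{60 \left(- \frac{63}{86}\right)}{2} = \frac{7}{2} + \frac{1}{2} \left(- \frac{1890}{43}\right) = \frac{7}{2} - \frac{945}{43} = - \frac{1589}{86} \approx -18.477$)
$\left(H{\left(-2 \right)} + Q\right) \left(R + 20365\right) = \left(\left(-55 - 2\right) + 24995\right) \left(- \frac{1589}{86} + 20365\right) = \left(-57 + 24995\right) \frac{1749801}{86} = 24938 \cdot \frac{1749801}{86} = \frac{21818268669}{43}$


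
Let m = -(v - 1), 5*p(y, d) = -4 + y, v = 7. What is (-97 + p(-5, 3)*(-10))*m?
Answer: 474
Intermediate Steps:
p(y, d) = -⅘ + y/5 (p(y, d) = (-4 + y)/5 = -⅘ + y/5)
m = -6 (m = -(7 - 1) = -1*6 = -6)
(-97 + p(-5, 3)*(-10))*m = (-97 + (-⅘ + (⅕)*(-5))*(-10))*(-6) = (-97 + (-⅘ - 1)*(-10))*(-6) = (-97 - 9/5*(-10))*(-6) = (-97 + 18)*(-6) = -79*(-6) = 474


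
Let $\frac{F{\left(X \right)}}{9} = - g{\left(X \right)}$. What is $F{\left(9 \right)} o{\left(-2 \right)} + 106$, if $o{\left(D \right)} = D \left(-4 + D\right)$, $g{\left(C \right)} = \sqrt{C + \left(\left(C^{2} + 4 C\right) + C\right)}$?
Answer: $106 - 324 \sqrt{15} \approx -1148.8$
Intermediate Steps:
$g{\left(C \right)} = \sqrt{C^{2} + 6 C}$ ($g{\left(C \right)} = \sqrt{C + \left(C^{2} + 5 C\right)} = \sqrt{C^{2} + 6 C}$)
$F{\left(X \right)} = - 9 \sqrt{X \left(6 + X\right)}$ ($F{\left(X \right)} = 9 \left(- \sqrt{X \left(6 + X\right)}\right) = - 9 \sqrt{X \left(6 + X\right)}$)
$F{\left(9 \right)} o{\left(-2 \right)} + 106 = - 9 \sqrt{9 \left(6 + 9\right)} \left(- 2 \left(-4 - 2\right)\right) + 106 = - 9 \sqrt{9 \cdot 15} \left(\left(-2\right) \left(-6\right)\right) + 106 = - 9 \sqrt{135} \cdot 12 + 106 = - 9 \cdot 3 \sqrt{15} \cdot 12 + 106 = - 27 \sqrt{15} \cdot 12 + 106 = - 324 \sqrt{15} + 106 = 106 - 324 \sqrt{15}$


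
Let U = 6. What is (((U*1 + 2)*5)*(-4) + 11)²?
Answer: 22201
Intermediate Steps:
(((U*1 + 2)*5)*(-4) + 11)² = (((6*1 + 2)*5)*(-4) + 11)² = (((6 + 2)*5)*(-4) + 11)² = ((8*5)*(-4) + 11)² = (40*(-4) + 11)² = (-160 + 11)² = (-149)² = 22201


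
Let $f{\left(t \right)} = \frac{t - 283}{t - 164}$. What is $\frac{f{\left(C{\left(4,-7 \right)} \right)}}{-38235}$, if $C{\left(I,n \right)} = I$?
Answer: $- \frac{93}{2039200} \approx -4.5606 \cdot 10^{-5}$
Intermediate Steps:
$f{\left(t \right)} = \frac{-283 + t}{-164 + t}$
$\frac{f{\left(C{\left(4,-7 \right)} \right)}}{-38235} = \frac{\frac{1}{-164 + 4} \left(-283 + 4\right)}{-38235} = \frac{1}{-160} \left(-279\right) \left(- \frac{1}{38235}\right) = \left(- \frac{1}{160}\right) \left(-279\right) \left(- \frac{1}{38235}\right) = \frac{279}{160} \left(- \frac{1}{38235}\right) = - \frac{93}{2039200}$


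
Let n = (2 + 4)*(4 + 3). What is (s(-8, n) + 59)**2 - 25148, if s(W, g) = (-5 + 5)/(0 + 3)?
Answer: -21667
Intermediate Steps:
n = 42 (n = 6*7 = 42)
s(W, g) = 0 (s(W, g) = 0/3 = 0*(1/3) = 0)
(s(-8, n) + 59)**2 - 25148 = (0 + 59)**2 - 25148 = 59**2 - 25148 = 3481 - 25148 = -21667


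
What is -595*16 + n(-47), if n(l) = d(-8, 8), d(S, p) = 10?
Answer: -9510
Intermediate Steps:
n(l) = 10
-595*16 + n(-47) = -595*16 + 10 = -9520 + 10 = -9510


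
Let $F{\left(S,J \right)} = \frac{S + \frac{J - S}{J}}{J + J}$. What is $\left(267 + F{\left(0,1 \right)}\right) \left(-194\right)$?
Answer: $-51895$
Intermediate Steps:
$F{\left(S,J \right)} = \frac{S + \frac{J - S}{J}}{2 J}$
$\left(267 + F{\left(0,1 \right)}\right) \left(-194\right) = \left(267 + \frac{\left(-1\right) 0 + 1 \left(1 + 0\right)}{2 \cdot 1}\right) \left(-194\right) = \left(267 + \frac{1}{2} \cdot 1 \left(0 + 1 \cdot 1\right)\right) \left(-194\right) = \left(267 + \frac{1}{2} \cdot 1 \left(0 + 1\right)\right) \left(-194\right) = \left(267 + \frac{1}{2} \cdot 1 \cdot 1\right) \left(-194\right) = \left(267 + \frac{1}{2}\right) \left(-194\right) = \frac{535}{2} \left(-194\right) = -51895$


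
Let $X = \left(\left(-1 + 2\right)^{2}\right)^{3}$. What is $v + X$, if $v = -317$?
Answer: $-316$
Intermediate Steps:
$X = 1$ ($X = \left(1^{2}\right)^{3} = 1^{3} = 1$)
$v + X = -317 + 1 = -316$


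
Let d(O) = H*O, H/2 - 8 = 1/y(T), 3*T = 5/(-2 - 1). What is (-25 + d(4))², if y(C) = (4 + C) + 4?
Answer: 7209225/4489 ≈ 1606.0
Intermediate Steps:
T = -5/9 (T = (5/(-2 - 1))/3 = (5/(-3))/3 = (5*(-⅓))/3 = (⅓)*(-5/3) = -5/9 ≈ -0.55556)
y(C) = 8 + C
H = 1090/67 (H = 16 + 2/(8 - 5/9) = 16 + 2/(67/9) = 16 + 2*(9/67) = 16 + 18/67 = 1090/67 ≈ 16.269)
d(O) = 1090*O/67
(-25 + d(4))² = (-25 + (1090/67)*4)² = (-25 + 4360/67)² = (2685/67)² = 7209225/4489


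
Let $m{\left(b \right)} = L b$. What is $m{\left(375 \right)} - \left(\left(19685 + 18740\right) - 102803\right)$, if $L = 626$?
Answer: $299128$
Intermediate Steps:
$m{\left(b \right)} = 626 b$
$m{\left(375 \right)} - \left(\left(19685 + 18740\right) - 102803\right) = 626 \cdot 375 - \left(\left(19685 + 18740\right) - 102803\right) = 234750 - \left(38425 - 102803\right) = 234750 - -64378 = 234750 + 64378 = 299128$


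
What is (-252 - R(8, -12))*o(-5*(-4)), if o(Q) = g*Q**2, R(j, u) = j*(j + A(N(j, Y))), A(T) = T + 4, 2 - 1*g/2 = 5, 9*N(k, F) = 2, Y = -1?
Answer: 2518400/3 ≈ 8.3947e+5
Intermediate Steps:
N(k, F) = 2/9 (N(k, F) = (1/9)*2 = 2/9)
g = -6 (g = 4 - 2*5 = 4 - 10 = -6)
A(T) = 4 + T
R(j, u) = j*(38/9 + j) (R(j, u) = j*(j + (4 + 2/9)) = j*(j + 38/9) = j*(38/9 + j))
o(Q) = -6*Q**2
(-252 - R(8, -12))*o(-5*(-4)) = (-252 - 8*(38 + 9*8)/9)*(-6*(-5*(-4))**2) = (-252 - 8*(38 + 72)/9)*(-6*20**2) = (-252 - 8*110/9)*(-6*400) = (-252 - 1*880/9)*(-2400) = (-252 - 880/9)*(-2400) = -3148/9*(-2400) = 2518400/3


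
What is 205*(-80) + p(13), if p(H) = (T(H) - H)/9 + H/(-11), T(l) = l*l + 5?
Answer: -1621946/99 ≈ -16383.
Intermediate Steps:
T(l) = 5 + l² (T(l) = l² + 5 = 5 + l²)
p(H) = 5/9 - 20*H/99 + H²/9 (p(H) = ((5 + H²) - H)/9 + H/(-11) = (5 + H² - H)*(⅑) + H*(-1/11) = (5/9 - H/9 + H²/9) - H/11 = 5/9 - 20*H/99 + H²/9)
205*(-80) + p(13) = 205*(-80) + (5/9 - 20/99*13 + (⅑)*13²) = -16400 + (5/9 - 260/99 + (⅑)*169) = -16400 + (5/9 - 260/99 + 169/9) = -16400 + 1654/99 = -1621946/99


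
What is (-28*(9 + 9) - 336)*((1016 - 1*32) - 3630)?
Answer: 2222640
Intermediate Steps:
(-28*(9 + 9) - 336)*((1016 - 1*32) - 3630) = (-28*18 - 336)*((1016 - 32) - 3630) = (-504 - 336)*(984 - 3630) = -840*(-2646) = 2222640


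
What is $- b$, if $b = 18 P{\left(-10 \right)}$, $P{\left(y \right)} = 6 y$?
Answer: $1080$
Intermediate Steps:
$b = -1080$ ($b = 18 \cdot 6 \left(-10\right) = 18 \left(-60\right) = -1080$)
$- b = \left(-1\right) \left(-1080\right) = 1080$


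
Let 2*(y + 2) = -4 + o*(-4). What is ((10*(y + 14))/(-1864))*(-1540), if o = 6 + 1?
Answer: -7700/233 ≈ -33.047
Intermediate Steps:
o = 7
y = -18 (y = -2 + (-4 + 7*(-4))/2 = -2 + (-4 - 28)/2 = -2 + (½)*(-32) = -2 - 16 = -18)
((10*(y + 14))/(-1864))*(-1540) = ((10*(-18 + 14))/(-1864))*(-1540) = ((10*(-4))*(-1/1864))*(-1540) = -40*(-1/1864)*(-1540) = (5/233)*(-1540) = -7700/233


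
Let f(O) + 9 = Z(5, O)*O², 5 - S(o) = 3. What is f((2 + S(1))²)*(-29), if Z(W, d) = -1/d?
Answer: 725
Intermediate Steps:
S(o) = 2 (S(o) = 5 - 1*3 = 5 - 3 = 2)
f(O) = -9 - O (f(O) = -9 + (-1/O)*O² = -9 - O)
f((2 + S(1))²)*(-29) = (-9 - (2 + 2)²)*(-29) = (-9 - 1*4²)*(-29) = (-9 - 1*16)*(-29) = (-9 - 16)*(-29) = -25*(-29) = 725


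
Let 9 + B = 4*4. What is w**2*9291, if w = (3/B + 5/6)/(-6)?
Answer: 8699473/21168 ≈ 410.97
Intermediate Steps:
B = 7 (B = -9 + 4*4 = -9 + 16 = 7)
w = -53/252 (w = (3/7 + 5/6)/(-6) = (3*(1/7) + 5*(1/6))*(-1/6) = (3/7 + 5/6)*(-1/6) = (53/42)*(-1/6) = -53/252 ≈ -0.21032)
w**2*9291 = (-53/252)**2*9291 = (2809/63504)*9291 = 8699473/21168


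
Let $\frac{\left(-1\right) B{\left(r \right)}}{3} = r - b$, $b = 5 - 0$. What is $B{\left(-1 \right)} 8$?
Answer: $144$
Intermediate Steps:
$b = 5$ ($b = 5 + 0 = 5$)
$B{\left(r \right)} = 15 - 3 r$ ($B{\left(r \right)} = - 3 \left(r - 5\right) = - 3 \left(-5 + r\right) = 15 - 3 r$)
$B{\left(-1 \right)} 8 = \left(15 - -3\right) 8 = \left(15 + 3\right) 8 = 18 \cdot 8 = 144$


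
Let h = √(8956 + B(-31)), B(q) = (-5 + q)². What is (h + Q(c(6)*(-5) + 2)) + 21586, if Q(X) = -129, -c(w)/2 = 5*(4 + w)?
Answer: 21457 + 2*√2563 ≈ 21558.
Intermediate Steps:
c(w) = -40 - 10*w (c(w) = -10*(4 + w) = -2*(20 + 5*w) = -40 - 10*w)
h = 2*√2563 (h = √(8956 + (-5 - 31)²) = √(8956 + (-36)²) = √(8956 + 1296) = √10252 = 2*√2563 ≈ 101.25)
(h + Q(c(6)*(-5) + 2)) + 21586 = (2*√2563 - 129) + 21586 = (-129 + 2*√2563) + 21586 = 21457 + 2*√2563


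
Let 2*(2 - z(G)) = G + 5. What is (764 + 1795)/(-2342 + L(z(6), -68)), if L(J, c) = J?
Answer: -5118/4691 ≈ -1.0910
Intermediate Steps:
z(G) = -½ - G/2 (z(G) = 2 - (G + 5)/2 = 2 - (5 + G)/2 = 2 + (-5/2 - G/2) = -½ - G/2)
(764 + 1795)/(-2342 + L(z(6), -68)) = (764 + 1795)/(-2342 + (-½ - ½*6)) = 2559/(-2342 + (-½ - 3)) = 2559/(-2342 - 7/2) = 2559/(-4691/2) = 2559*(-2/4691) = -5118/4691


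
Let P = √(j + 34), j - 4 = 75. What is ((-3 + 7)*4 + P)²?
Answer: (16 + √113)² ≈ 709.17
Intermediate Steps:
j = 79 (j = 4 + 75 = 79)
P = √113 (P = √(79 + 34) = √113 ≈ 10.630)
((-3 + 7)*4 + P)² = ((-3 + 7)*4 + √113)² = (4*4 + √113)² = (16 + √113)²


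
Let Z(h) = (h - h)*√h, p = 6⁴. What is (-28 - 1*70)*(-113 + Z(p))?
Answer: 11074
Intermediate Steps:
p = 1296
Z(h) = 0 (Z(h) = 0*√h = 0)
(-28 - 1*70)*(-113 + Z(p)) = (-28 - 1*70)*(-113 + 0) = (-28 - 70)*(-113) = -98*(-113) = 11074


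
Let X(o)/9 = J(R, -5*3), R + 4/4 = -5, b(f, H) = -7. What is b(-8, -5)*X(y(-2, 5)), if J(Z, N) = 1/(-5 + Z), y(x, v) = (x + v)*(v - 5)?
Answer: 63/11 ≈ 5.7273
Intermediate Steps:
R = -6 (R = -1 - 5 = -6)
y(x, v) = (-5 + v)*(v + x) (y(x, v) = (v + x)*(-5 + v) = (-5 + v)*(v + x))
X(o) = -9/11 (X(o) = 9/(-5 - 6) = 9/(-11) = 9*(-1/11) = -9/11)
b(-8, -5)*X(y(-2, 5)) = -7*(-9/11) = 63/11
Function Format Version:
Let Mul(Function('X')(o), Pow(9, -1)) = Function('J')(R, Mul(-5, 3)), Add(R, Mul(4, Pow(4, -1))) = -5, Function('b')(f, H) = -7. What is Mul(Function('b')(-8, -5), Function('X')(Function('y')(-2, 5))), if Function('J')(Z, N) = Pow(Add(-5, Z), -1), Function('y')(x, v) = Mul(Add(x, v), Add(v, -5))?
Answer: Rational(63, 11) ≈ 5.7273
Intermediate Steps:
R = -6 (R = Add(-1, -5) = -6)
Function('y')(x, v) = Mul(Add(-5, v), Add(v, x)) (Function('y')(x, v) = Mul(Add(v, x), Add(-5, v)) = Mul(Add(-5, v), Add(v, x)))
Function('X')(o) = Rational(-9, 11) (Function('X')(o) = Mul(9, Pow(Add(-5, -6), -1)) = Mul(9, Pow(-11, -1)) = Mul(9, Rational(-1, 11)) = Rational(-9, 11))
Mul(Function('b')(-8, -5), Function('X')(Function('y')(-2, 5))) = Mul(-7, Rational(-9, 11)) = Rational(63, 11)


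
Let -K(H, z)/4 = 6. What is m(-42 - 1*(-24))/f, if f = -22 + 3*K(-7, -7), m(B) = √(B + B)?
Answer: -3*I/47 ≈ -0.06383*I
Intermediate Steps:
K(H, z) = -24 (K(H, z) = -4*6 = -24)
m(B) = √2*√B (m(B) = √(2*B) = √2*√B)
f = -94 (f = -22 + 3*(-24) = -22 - 72 = -94)
m(-42 - 1*(-24))/f = (√2*√(-42 - 1*(-24)))/(-94) = (√2*√(-42 + 24))*(-1/94) = (√2*√(-18))*(-1/94) = (√2*(3*I*√2))*(-1/94) = (6*I)*(-1/94) = -3*I/47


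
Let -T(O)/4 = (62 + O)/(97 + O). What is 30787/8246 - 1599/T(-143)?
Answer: 25687553/111321 ≈ 230.75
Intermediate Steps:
T(O) = -4*(62 + O)/(97 + O)
30787/8246 - 1599/T(-143) = 30787/8246 - 1599*(97 - 143)/(4*(-62 - 1*(-143))) = 30787*(1/8246) - 1599*(-23/(2*(-62 + 143))) = 30787/8246 - 1599/(4*(-1/46)*81) = 30787/8246 - 1599/(-162/23) = 30787/8246 - 1599*(-23/162) = 30787/8246 + 12259/54 = 25687553/111321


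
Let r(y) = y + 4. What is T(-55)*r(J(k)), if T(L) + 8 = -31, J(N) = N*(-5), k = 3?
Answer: 429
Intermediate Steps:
J(N) = -5*N
r(y) = 4 + y
T(L) = -39 (T(L) = -8 - 31 = -39)
T(-55)*r(J(k)) = -39*(4 - 5*3) = -39*(4 - 15) = -39*(-11) = 429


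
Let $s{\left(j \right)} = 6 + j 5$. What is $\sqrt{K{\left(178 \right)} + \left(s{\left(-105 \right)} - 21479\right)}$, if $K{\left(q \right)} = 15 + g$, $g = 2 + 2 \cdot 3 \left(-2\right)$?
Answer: $i \sqrt{21993} \approx 148.3 i$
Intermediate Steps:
$s{\left(j \right)} = 6 + 5 j$
$g = -10$ ($g = 2 + 6 \left(-2\right) = 2 - 12 = -10$)
$K{\left(q \right)} = 5$ ($K{\left(q \right)} = 15 - 10 = 5$)
$\sqrt{K{\left(178 \right)} + \left(s{\left(-105 \right)} - 21479\right)} = \sqrt{5 + \left(\left(6 + 5 \left(-105\right)\right) - 21479\right)} = \sqrt{5 + \left(\left(6 - 525\right) - 21479\right)} = \sqrt{5 - 21998} = \sqrt{-21993} = i \sqrt{21993}$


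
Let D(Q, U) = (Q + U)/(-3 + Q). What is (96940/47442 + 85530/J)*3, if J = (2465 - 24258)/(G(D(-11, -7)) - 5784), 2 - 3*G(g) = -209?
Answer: 11593269661820/172317251 ≈ 67279.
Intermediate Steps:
D(Q, U) = (Q + U)/(-3 + Q)
G(g) = 211/3 (G(g) = 2/3 - 1/3*(-209) = 2/3 + 209/3 = 211/3)
J = 65379/17141 (J = (2465 - 24258)/(211/3 - 5784) = -21793/(-17141/3) = -21793*(-3/17141) = 65379/17141 ≈ 3.8142)
(96940/47442 + 85530/J)*3 = (96940/47442 + 85530/(65379/17141))*3 = (96940*(1/47442) + 85530*(17141/65379))*3 = (48470/23721 + 488689910/21793)*3 = (11593269661820/516951753)*3 = 11593269661820/172317251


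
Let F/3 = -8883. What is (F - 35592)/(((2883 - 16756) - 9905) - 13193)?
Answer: 62241/36971 ≈ 1.6835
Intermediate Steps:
F = -26649 (F = 3*(-8883) = -26649)
(F - 35592)/(((2883 - 16756) - 9905) - 13193) = (-26649 - 35592)/(((2883 - 16756) - 9905) - 13193) = -62241/((-13873 - 9905) - 13193) = -62241/(-23778 - 13193) = -62241/(-36971) = -62241*(-1/36971) = 62241/36971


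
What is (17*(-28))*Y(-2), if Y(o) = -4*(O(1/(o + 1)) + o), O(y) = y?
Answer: -5712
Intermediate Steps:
Y(o) = -4*o - 4/(1 + o) (Y(o) = -4*(1/(o + 1) + o) = -4*(1/(1 + o) + o) = -4*(o + 1/(1 + o)) = -4*o - 4/(1 + o))
(17*(-28))*Y(-2) = (17*(-28))*(4*(-1 - 1*(-2)*(1 - 2))/(1 - 2)) = -1904*(-1 - 1*(-2)*(-1))/(-1) = -1904*(-1)*(-1 - 2) = -1904*(-1)*(-3) = -476*12 = -5712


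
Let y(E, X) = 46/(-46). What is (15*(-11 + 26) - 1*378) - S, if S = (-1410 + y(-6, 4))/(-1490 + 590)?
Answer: -139111/900 ≈ -154.57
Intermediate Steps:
y(E, X) = -1 (y(E, X) = 46*(-1/46) = -1)
S = 1411/900 (S = (-1410 - 1)/(-1490 + 590) = -1411/(-900) = -1411*(-1/900) = 1411/900 ≈ 1.5678)
(15*(-11 + 26) - 1*378) - S = (15*(-11 + 26) - 1*378) - 1*1411/900 = (15*15 - 378) - 1411/900 = (225 - 378) - 1411/900 = -153 - 1411/900 = -139111/900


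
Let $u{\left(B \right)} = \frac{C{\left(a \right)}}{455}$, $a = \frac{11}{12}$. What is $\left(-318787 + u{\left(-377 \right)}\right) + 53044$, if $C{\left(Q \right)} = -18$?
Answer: $- \frac{120913083}{455} \approx -2.6574 \cdot 10^{5}$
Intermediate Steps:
$a = \frac{11}{12}$ ($a = 11 \cdot \frac{1}{12} = \frac{11}{12} \approx 0.91667$)
$u{\left(B \right)} = - \frac{18}{455}$
$\left(-318787 + u{\left(-377 \right)}\right) + 53044 = \left(-318787 - \frac{18}{455}\right) + 53044 = - \frac{145048103}{455} + 53044 = - \frac{120913083}{455}$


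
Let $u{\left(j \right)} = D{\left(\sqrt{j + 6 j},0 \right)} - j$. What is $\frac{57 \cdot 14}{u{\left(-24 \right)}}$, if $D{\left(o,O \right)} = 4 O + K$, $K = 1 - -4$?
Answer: $\frac{798}{29} \approx 27.517$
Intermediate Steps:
$K = 5$ ($K = 1 + 4 = 5$)
$D{\left(o,O \right)} = 5 + 4 O$ ($D{\left(o,O \right)} = 4 O + 5 = 5 + 4 O$)
$u{\left(j \right)} = 5 - j$ ($u{\left(j \right)} = \left(5 + 4 \cdot 0\right) - j = \left(5 + 0\right) - j = 5 - j$)
$\frac{57 \cdot 14}{u{\left(-24 \right)}} = \frac{57 \cdot 14}{5 - -24} = \frac{798}{5 + 24} = \frac{798}{29}$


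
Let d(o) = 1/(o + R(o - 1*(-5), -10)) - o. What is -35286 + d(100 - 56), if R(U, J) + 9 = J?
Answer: -883249/25 ≈ -35330.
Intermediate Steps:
R(U, J) = -9 + J
d(o) = 1/(-19 + o) - o (d(o) = 1/(o + (-9 - 10)) - o = 1/(o - 19) - o = 1/(-19 + o) - o)
-35286 + d(100 - 56) = -35286 + (1 - (100 - 56)² + 19*(100 - 56))/(-19 + (100 - 56)) = -35286 + (1 - 1*44² + 19*44)/(-19 + 44) = -35286 + (1 - 1*1936 + 836)/25 = -35286 + (1 - 1936 + 836)/25 = -35286 + (1/25)*(-1099) = -35286 - 1099/25 = -883249/25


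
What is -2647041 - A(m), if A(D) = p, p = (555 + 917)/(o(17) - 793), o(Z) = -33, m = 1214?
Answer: -1093227197/413 ≈ -2.6470e+6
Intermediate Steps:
p = -736/413 (p = (555 + 917)/(-33 - 793) = 1472/(-826) = 1472*(-1/826) = -736/413 ≈ -1.7821)
A(D) = -736/413
-2647041 - A(m) = -2647041 - 1*(-736/413) = -2647041 + 736/413 = -1093227197/413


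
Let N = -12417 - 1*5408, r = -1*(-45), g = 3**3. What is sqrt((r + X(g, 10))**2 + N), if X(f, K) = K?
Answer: 20*I*sqrt(37) ≈ 121.66*I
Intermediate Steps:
g = 27
r = 45
N = -17825 (N = -12417 - 5408 = -17825)
sqrt((r + X(g, 10))**2 + N) = sqrt((45 + 10)**2 - 17825) = sqrt(55**2 - 17825) = sqrt(3025 - 17825) = sqrt(-14800) = 20*I*sqrt(37)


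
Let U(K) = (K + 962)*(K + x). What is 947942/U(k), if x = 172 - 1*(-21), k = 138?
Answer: 473971/182050 ≈ 2.6035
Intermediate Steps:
x = 193 (x = 172 + 21 = 193)
U(K) = (193 + K)*(962 + K) (U(K) = (K + 962)*(K + 193) = (962 + K)*(193 + K) = (193 + K)*(962 + K))
947942/U(k) = 947942/(185666 + 138² + 1155*138) = 947942/(185666 + 19044 + 159390) = 947942/364100 = 947942*(1/364100) = 473971/182050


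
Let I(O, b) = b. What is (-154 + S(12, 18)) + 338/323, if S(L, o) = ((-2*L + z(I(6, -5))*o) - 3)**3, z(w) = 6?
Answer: 171606039/323 ≈ 5.3129e+5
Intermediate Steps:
S(L, o) = (-3 - 2*L + 6*o)**3 (S(L, o) = ((-2*L + 6*o) - 3)**3 = (-3 - 2*L + 6*o)**3)
(-154 + S(12, 18)) + 338/323 = (-154 - (3 - 6*18 + 2*12)**3) + 338/323 = (-154 - (3 - 108 + 24)**3) + 338*(1/323) = (-154 - 1*(-81)**3) + 338/323 = (-154 - 1*(-531441)) + 338/323 = (-154 + 531441) + 338/323 = 531287 + 338/323 = 171606039/323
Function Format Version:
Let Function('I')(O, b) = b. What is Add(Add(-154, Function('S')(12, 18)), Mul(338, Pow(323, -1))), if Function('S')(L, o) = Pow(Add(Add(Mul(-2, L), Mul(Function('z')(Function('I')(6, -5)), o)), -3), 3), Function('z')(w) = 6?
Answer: Rational(171606039, 323) ≈ 5.3129e+5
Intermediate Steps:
Function('S')(L, o) = Pow(Add(-3, Mul(-2, L), Mul(6, o)), 3) (Function('S')(L, o) = Pow(Add(Add(Mul(-2, L), Mul(6, o)), -3), 3) = Pow(Add(-3, Mul(-2, L), Mul(6, o)), 3))
Add(Add(-154, Function('S')(12, 18)), Mul(338, Pow(323, -1))) = Add(Add(-154, Mul(-1, Pow(Add(3, Mul(-6, 18), Mul(2, 12)), 3))), Mul(338, Pow(323, -1))) = Add(Add(-154, Mul(-1, Pow(Add(3, -108, 24), 3))), Mul(338, Rational(1, 323))) = Add(Add(-154, Mul(-1, Pow(-81, 3))), Rational(338, 323)) = Add(Add(-154, Mul(-1, -531441)), Rational(338, 323)) = Add(Add(-154, 531441), Rational(338, 323)) = Add(531287, Rational(338, 323)) = Rational(171606039, 323)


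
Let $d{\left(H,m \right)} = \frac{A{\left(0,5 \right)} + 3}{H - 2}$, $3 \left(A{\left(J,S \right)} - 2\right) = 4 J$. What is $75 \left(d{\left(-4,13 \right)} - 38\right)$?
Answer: $- \frac{5825}{2} \approx -2912.5$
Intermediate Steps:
$A{\left(J,S \right)} = 2 + \frac{4 J}{3}$
$d{\left(H,m \right)} = \frac{5}{-2 + H}$ ($d{\left(H,m \right)} = \frac{\left(2 + \frac{4}{3} \cdot 0\right) + 3}{H - 2} = \frac{\left(2 + 0\right) + 3}{-2 + H} = \frac{2 + 3}{-2 + H} = \frac{5}{-2 + H}$)
$75 \left(d{\left(-4,13 \right)} - 38\right) = 75 \left(\frac{5}{-2 - 4} - 38\right) = 75 \left(\frac{5}{-6} - 38\right) = 75 \left(5 \left(- \frac{1}{6}\right) - 38\right) = 75 \left(- \frac{5}{6} - 38\right) = 75 \left(- \frac{233}{6}\right) = - \frac{5825}{2}$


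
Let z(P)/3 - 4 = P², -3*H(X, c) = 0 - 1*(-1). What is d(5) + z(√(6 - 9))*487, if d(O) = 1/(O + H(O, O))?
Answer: 20457/14 ≈ 1461.2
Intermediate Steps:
H(X, c) = -⅓ (H(X, c) = -(0 - 1*(-1))/3 = -(0 + 1)/3 = -⅓*1 = -⅓)
d(O) = 1/(-⅓ + O) (d(O) = 1/(O - ⅓) = 1/(-⅓ + O))
z(P) = 12 + 3*P²
d(5) + z(√(6 - 9))*487 = 3/(-1 + 3*5) + (12 + 3*(√(6 - 9))²)*487 = 3/(-1 + 15) + (12 + 3*(√(-3))²)*487 = 3/14 + (12 + 3*(I*√3)²)*487 = 3*(1/14) + (12 + 3*(-3))*487 = 3/14 + (12 - 9)*487 = 3/14 + 3*487 = 3/14 + 1461 = 20457/14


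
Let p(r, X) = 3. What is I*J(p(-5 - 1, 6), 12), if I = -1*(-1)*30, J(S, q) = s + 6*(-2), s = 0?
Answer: -360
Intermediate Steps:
J(S, q) = -12 (J(S, q) = 0 + 6*(-2) = 0 - 12 = -12)
I = 30 (I = 1*30 = 30)
I*J(p(-5 - 1, 6), 12) = 30*(-12) = -360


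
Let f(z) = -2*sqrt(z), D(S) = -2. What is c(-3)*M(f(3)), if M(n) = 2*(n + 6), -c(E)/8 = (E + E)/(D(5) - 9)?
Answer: -576/11 + 192*sqrt(3)/11 ≈ -22.131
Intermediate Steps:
c(E) = 16*E/11 (c(E) = -8*(E + E)/(-2 - 9) = -8*2*E/(-11) = -8*2*E*(-1)/11 = -(-16)*E/11 = 16*E/11)
M(n) = 12 + 2*n (M(n) = 2*(6 + n) = 12 + 2*n)
c(-3)*M(f(3)) = ((16/11)*(-3))*(12 + 2*(-2*sqrt(3))) = -48*(12 - 4*sqrt(3))/11 = -576/11 + 192*sqrt(3)/11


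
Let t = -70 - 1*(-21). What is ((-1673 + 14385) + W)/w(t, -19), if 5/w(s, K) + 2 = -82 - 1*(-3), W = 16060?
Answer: -2330532/5 ≈ -4.6611e+5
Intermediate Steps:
t = -49 (t = -70 + 21 = -49)
w(s, K) = -5/81 (w(s, K) = 5/(-2 + (-82 - 1*(-3))) = 5/(-2 + (-82 + 3)) = 5/(-2 - 79) = 5/(-81) = 5*(-1/81) = -5/81)
((-1673 + 14385) + W)/w(t, -19) = ((-1673 + 14385) + 16060)/(-5/81) = (12712 + 16060)*(-81/5) = 28772*(-81/5) = -2330532/5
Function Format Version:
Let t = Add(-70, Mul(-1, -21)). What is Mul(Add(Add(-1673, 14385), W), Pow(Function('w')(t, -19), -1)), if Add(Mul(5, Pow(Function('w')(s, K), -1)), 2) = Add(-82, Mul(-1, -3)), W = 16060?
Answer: Rational(-2330532, 5) ≈ -4.6611e+5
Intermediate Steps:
t = -49 (t = Add(-70, 21) = -49)
Function('w')(s, K) = Rational(-5, 81) (Function('w')(s, K) = Mul(5, Pow(Add(-2, Add(-82, Mul(-1, -3))), -1)) = Mul(5, Pow(Add(-2, Add(-82, 3)), -1)) = Mul(5, Pow(Add(-2, -79), -1)) = Mul(5, Pow(-81, -1)) = Mul(5, Rational(-1, 81)) = Rational(-5, 81))
Mul(Add(Add(-1673, 14385), W), Pow(Function('w')(t, -19), -1)) = Mul(Add(Add(-1673, 14385), 16060), Pow(Rational(-5, 81), -1)) = Mul(Add(12712, 16060), Rational(-81, 5)) = Mul(28772, Rational(-81, 5)) = Rational(-2330532, 5)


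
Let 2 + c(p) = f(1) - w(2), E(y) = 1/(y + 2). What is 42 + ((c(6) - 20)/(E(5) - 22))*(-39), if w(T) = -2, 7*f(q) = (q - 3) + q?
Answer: 103/17 ≈ 6.0588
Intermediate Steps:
f(q) = -3/7 + 2*q/7 (f(q) = ((q - 3) + q)/7 = ((-3 + q) + q)/7 = (-3 + 2*q)/7 = -3/7 + 2*q/7)
E(y) = 1/(2 + y)
c(p) = -⅐ (c(p) = -2 + ((-3/7 + (2/7)*1) - 1*(-2)) = -2 + ((-3/7 + 2/7) + 2) = -2 + (-⅐ + 2) = -2 + 13/7 = -⅐)
42 + ((c(6) - 20)/(E(5) - 22))*(-39) = 42 + ((-⅐ - 20)/(1/(2 + 5) - 22))*(-39) = 42 - 141/(7*(1/7 - 22))*(-39) = 42 - 141/(7*(⅐ - 22))*(-39) = 42 - 141/(7*(-153/7))*(-39) = 42 - 141/7*(-7/153)*(-39) = 42 + (47/51)*(-39) = 42 - 611/17 = 103/17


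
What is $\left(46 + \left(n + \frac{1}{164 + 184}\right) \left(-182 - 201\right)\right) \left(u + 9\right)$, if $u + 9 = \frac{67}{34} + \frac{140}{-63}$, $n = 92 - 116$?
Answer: $- \frac{247511957}{106488} \approx -2324.3$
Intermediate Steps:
$n = -24$
$u = - \frac{2831}{306}$ ($u = -9 + \left(\frac{67}{34} + \frac{140}{-63}\right) = -9 + \left(67 \cdot \frac{1}{34} + 140 \left(- \frac{1}{63}\right)\right) = -9 + \left(\frac{67}{34} - \frac{20}{9}\right) = -9 - \frac{77}{306} = - \frac{2831}{306} \approx -9.2516$)
$\left(46 + \left(n + \frac{1}{164 + 184}\right) \left(-182 - 201\right)\right) \left(u + 9\right) = \left(46 + \left(-24 + \frac{1}{164 + 184}\right) \left(-182 - 201\right)\right) \left(- \frac{2831}{306} + 9\right) = \left(46 + \left(-24 + \frac{1}{348}\right) \left(-383\right)\right) \left(- \frac{77}{306}\right) = \left(46 - - \frac{3198433}{348}\right) \left(- \frac{77}{306}\right) = \left(46 + \frac{3198433}{348}\right) \left(- \frac{77}{306}\right) = \frac{3214441}{348} \left(- \frac{77}{306}\right) = - \frac{247511957}{106488}$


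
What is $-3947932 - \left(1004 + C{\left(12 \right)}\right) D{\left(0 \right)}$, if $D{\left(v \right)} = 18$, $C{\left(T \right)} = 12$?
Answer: $-3966220$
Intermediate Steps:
$-3947932 - \left(1004 + C{\left(12 \right)}\right) D{\left(0 \right)} = -3947932 - \left(1004 + 12\right) 18 = -3947932 - 1016 \cdot 18 = -3947932 - 18288 = -3966220$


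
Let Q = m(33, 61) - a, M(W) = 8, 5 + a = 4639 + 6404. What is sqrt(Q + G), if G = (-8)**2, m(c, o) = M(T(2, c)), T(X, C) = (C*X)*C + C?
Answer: I*sqrt(10966) ≈ 104.72*I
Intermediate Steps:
a = 11038 (a = -5 + (4639 + 6404) = -5 + 11043 = 11038)
T(X, C) = C + X*C**2 (T(X, C) = X*C**2 + C = C + X*C**2)
m(c, o) = 8
G = 64
Q = -11030 (Q = 8 - 1*11038 = 8 - 11038 = -11030)
sqrt(Q + G) = sqrt(-11030 + 64) = sqrt(-10966) = I*sqrt(10966)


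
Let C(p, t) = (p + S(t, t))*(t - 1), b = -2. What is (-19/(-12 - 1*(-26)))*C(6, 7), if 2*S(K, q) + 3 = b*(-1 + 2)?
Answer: -57/2 ≈ -28.500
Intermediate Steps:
S(K, q) = -5/2 (S(K, q) = -3/2 + (-2*(-1 + 2))/2 = -3/2 + (-2*1)/2 = -3/2 + (½)*(-2) = -3/2 - 1 = -5/2)
C(p, t) = (-1 + t)*(-5/2 + p) (C(p, t) = (p - 5/2)*(t - 1) = (-5/2 + p)*(-1 + t) = (-1 + t)*(-5/2 + p))
(-19/(-12 - 1*(-26)))*C(6, 7) = (-19/(-12 - 1*(-26)))*(5/2 - 1*6 - 5/2*7 + 6*7) = (-19/(-12 + 26))*(5/2 - 6 - 35/2 + 42) = (-19/14)*21 = ((1/14)*(-19))*21 = -19/14*21 = -57/2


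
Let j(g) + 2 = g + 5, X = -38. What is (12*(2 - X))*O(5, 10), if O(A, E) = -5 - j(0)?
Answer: -3840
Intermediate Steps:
j(g) = 3 + g (j(g) = -2 + (g + 5) = -2 + (5 + g) = 3 + g)
O(A, E) = -8 (O(A, E) = -5 - (3 + 0) = -5 - 1*3 = -5 - 3 = -8)
(12*(2 - X))*O(5, 10) = (12*(2 - 1*(-38)))*(-8) = (12*(2 + 38))*(-8) = (12*40)*(-8) = 480*(-8) = -3840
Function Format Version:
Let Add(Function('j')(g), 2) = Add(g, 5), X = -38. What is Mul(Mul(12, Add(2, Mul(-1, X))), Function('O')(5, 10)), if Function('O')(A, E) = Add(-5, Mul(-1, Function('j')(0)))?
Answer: -3840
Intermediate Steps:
Function('j')(g) = Add(3, g) (Function('j')(g) = Add(-2, Add(g, 5)) = Add(-2, Add(5, g)) = Add(3, g))
Function('O')(A, E) = -8 (Function('O')(A, E) = Add(-5, Mul(-1, Add(3, 0))) = Add(-5, Mul(-1, 3)) = Add(-5, -3) = -8)
Mul(Mul(12, Add(2, Mul(-1, X))), Function('O')(5, 10)) = Mul(Mul(12, Add(2, Mul(-1, -38))), -8) = Mul(Mul(12, Add(2, 38)), -8) = Mul(Mul(12, 40), -8) = Mul(480, -8) = -3840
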